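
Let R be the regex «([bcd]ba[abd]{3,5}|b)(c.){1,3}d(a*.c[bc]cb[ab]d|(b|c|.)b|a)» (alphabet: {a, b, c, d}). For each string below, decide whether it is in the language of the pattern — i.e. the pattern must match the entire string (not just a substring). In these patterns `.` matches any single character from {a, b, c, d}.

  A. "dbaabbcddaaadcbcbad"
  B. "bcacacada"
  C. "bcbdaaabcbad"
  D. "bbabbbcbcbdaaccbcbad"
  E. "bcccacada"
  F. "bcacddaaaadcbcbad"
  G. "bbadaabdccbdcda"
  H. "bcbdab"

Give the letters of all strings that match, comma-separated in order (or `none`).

A, B, D, E, F, H

A → match
B → match
C → no match
D → match
E → match
F → match
G → no match
H → match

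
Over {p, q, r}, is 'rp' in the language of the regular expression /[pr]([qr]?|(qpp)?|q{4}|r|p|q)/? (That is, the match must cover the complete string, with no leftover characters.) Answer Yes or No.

Yes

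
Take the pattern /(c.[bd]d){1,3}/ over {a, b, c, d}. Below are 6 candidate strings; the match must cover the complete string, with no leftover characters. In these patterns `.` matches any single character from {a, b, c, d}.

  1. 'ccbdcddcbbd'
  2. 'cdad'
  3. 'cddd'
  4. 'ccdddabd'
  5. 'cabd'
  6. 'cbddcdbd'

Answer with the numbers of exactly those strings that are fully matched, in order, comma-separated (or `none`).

1 → no match
2 → no match
3 → match
4 → no match
5 → match
6 → match

3, 5, 6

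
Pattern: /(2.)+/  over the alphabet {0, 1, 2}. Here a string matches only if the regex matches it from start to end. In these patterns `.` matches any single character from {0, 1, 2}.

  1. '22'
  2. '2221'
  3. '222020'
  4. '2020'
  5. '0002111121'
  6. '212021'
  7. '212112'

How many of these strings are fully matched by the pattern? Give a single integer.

5

1 → match
2 → match
3 → match
4 → match
5 → no match — must start with '2'
6 → match
7 → no match
Total matched: 5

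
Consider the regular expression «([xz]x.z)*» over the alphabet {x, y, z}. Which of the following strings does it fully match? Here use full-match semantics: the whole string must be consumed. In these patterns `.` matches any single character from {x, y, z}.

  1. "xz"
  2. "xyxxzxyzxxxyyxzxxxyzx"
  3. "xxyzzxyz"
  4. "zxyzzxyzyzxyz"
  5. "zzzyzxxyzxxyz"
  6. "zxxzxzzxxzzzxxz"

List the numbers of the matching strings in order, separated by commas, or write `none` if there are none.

3

1. "xz" → no match
2 → no match
3. "xxyzzxyz" → match
4 → no match
5 → no match
6 → no match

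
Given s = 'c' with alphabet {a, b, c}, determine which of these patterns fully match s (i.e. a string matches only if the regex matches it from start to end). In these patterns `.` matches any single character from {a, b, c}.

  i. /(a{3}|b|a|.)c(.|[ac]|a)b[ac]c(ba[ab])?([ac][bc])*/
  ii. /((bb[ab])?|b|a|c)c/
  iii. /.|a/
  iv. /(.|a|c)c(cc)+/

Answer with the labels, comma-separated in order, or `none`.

ii, iii

i → no match
ii → match
iii → match
iv → no match — must end with 'cc'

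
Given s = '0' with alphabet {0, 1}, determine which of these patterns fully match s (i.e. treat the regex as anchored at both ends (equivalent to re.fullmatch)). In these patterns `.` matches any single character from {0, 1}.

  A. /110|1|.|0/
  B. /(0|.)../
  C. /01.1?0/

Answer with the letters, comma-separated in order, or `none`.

A

A → match
B → no match
C → no match — must start with '01'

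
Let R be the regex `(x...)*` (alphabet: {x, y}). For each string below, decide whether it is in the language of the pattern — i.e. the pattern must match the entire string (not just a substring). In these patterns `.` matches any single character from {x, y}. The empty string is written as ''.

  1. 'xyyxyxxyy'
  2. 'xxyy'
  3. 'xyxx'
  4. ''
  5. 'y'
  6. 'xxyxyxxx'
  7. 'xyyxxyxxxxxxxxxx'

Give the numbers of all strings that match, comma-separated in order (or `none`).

1 → no match
2 → match
3 → match
4 → match
5 → no match
6 → no match
7 → match

2, 3, 4, 7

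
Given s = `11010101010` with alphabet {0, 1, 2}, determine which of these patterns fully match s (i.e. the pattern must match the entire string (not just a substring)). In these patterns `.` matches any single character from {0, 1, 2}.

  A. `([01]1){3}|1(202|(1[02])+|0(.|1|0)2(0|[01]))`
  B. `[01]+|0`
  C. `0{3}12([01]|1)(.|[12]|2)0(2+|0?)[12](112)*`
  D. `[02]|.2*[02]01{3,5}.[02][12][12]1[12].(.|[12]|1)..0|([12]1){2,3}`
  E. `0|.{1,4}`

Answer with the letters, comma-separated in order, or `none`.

A → match
B → match
C → no match — must start with `0`
D → no match
E → no match

A, B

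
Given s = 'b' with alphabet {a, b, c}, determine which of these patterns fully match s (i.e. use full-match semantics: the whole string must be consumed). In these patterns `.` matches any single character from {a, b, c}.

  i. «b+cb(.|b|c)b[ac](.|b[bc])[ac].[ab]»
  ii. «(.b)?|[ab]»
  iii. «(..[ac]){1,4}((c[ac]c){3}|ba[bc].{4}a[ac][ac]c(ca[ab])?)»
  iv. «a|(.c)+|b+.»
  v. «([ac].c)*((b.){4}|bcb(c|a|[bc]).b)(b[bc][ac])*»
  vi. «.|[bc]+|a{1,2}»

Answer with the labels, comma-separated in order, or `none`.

i → no match
ii → match
iii → no match
iv → no match
v → no match
vi → match

ii, vi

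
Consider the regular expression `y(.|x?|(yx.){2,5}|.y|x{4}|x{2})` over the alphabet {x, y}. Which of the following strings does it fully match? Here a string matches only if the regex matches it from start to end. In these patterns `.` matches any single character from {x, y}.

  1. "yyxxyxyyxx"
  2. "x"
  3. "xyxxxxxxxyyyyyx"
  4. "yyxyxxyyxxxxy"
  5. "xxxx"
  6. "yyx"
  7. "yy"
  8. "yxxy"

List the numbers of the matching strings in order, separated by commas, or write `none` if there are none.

1. "yyxxyxyyxx" → match
2. "x" → no match — must start with "y"
3 → no match — must start with "y"
4 → no match
5. "xxxx" → no match — must start with "y"
6. "yyx" → no match
7. "yy" → match
8. "yxxy" → no match

1, 7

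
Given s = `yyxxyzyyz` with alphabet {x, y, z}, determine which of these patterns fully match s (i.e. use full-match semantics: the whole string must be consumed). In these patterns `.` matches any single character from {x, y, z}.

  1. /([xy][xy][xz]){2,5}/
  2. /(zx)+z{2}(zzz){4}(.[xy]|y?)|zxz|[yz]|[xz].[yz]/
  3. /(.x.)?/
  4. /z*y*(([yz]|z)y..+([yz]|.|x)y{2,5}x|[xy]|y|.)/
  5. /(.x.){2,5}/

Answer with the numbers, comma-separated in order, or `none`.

1 → match
2 → no match
3 → no match
4 → no match
5 → no match

1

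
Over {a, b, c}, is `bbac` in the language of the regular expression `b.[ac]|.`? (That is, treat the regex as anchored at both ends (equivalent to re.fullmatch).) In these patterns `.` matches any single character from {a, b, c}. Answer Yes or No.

No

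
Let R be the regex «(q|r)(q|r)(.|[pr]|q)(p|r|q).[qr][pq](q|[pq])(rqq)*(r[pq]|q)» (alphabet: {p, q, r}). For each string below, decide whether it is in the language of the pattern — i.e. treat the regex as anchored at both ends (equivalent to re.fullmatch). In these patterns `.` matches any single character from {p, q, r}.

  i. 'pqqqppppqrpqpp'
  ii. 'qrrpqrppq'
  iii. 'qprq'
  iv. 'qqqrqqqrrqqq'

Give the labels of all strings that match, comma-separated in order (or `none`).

i → no match
ii → match
iii → no match
iv → no match

ii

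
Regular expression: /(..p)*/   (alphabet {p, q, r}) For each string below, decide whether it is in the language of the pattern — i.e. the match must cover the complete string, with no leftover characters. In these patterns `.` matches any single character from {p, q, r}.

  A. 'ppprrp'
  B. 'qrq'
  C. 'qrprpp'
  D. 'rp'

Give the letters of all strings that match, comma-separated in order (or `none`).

A, C

A → match
B → no match
C → match
D → no match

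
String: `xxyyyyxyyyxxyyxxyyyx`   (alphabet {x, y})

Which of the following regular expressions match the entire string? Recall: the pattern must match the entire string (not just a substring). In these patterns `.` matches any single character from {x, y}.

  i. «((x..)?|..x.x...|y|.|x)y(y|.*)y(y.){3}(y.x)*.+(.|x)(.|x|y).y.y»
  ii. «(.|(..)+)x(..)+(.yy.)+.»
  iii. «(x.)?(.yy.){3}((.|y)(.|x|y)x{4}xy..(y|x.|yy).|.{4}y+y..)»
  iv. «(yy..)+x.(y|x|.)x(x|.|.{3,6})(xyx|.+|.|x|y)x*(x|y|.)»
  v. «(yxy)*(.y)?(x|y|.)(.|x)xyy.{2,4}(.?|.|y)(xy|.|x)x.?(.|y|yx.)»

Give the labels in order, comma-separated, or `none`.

ii

i → no match — must end with `y`
ii → match
iii → no match
iv → no match — must start with `yy`
v → no match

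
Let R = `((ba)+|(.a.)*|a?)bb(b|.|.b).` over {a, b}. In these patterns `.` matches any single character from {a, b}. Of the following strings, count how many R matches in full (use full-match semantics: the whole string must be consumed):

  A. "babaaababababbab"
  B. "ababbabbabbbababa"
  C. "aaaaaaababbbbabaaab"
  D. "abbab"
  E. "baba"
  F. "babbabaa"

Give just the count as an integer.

1

A → no match
B → no match
C → no match
D → match
E → no match
F → no match
Total matched: 1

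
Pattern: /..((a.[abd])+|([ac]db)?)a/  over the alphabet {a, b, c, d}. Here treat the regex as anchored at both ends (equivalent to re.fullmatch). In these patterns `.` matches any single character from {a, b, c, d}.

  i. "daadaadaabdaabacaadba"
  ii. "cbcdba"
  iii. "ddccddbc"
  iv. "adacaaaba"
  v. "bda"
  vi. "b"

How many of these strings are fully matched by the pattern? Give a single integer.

i → match
ii → match
iii → no match — must end with "a"
iv → match
v → match
vi → no match — must end with "a"
Total matched: 4

4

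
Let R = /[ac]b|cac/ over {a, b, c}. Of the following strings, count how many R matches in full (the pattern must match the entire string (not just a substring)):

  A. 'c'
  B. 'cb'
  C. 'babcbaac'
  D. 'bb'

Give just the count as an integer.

1

A → no match
B → match
C → no match
D → no match
Total matched: 1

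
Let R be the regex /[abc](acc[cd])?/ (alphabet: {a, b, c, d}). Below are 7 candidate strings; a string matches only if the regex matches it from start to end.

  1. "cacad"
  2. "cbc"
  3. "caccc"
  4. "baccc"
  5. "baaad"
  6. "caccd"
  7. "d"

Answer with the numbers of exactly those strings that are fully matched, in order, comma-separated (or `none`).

1 → no match
2 → no match
3 → match
4 → match
5 → no match
6 → match
7 → no match

3, 4, 6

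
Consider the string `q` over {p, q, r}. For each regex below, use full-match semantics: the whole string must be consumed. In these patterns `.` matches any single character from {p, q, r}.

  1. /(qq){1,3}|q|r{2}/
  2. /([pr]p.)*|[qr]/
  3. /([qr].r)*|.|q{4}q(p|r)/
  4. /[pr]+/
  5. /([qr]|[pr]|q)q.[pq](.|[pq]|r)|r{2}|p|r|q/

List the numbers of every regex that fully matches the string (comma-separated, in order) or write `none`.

1 → match
2 → match
3 → match
4 → no match
5 → match

1, 2, 3, 5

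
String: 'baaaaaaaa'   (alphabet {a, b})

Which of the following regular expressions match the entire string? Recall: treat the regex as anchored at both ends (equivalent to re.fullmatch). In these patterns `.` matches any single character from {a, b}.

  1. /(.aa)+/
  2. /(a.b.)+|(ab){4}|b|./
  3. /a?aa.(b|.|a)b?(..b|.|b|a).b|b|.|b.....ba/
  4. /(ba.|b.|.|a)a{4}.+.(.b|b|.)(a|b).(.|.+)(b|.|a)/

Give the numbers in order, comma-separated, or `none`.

1 → match
2 → no match
3 → no match
4 → no match

1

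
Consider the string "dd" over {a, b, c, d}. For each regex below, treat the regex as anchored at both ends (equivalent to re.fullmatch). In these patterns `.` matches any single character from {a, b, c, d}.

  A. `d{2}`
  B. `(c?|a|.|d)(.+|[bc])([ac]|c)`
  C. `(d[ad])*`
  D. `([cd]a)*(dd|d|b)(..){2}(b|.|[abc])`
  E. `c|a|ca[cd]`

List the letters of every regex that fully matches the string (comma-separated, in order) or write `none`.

A, C

A → match
B → no match
C → match
D → no match
E → no match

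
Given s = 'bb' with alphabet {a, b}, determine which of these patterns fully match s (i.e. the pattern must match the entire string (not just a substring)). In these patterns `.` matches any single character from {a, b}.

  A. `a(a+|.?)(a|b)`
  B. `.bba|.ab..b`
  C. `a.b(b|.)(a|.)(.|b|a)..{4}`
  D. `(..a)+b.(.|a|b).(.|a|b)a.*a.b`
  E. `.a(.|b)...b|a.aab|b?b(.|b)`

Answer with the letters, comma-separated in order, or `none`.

E

A → no match — must start with 'a'
B → no match
C → no match — must start with 'a'
D → no match
E → match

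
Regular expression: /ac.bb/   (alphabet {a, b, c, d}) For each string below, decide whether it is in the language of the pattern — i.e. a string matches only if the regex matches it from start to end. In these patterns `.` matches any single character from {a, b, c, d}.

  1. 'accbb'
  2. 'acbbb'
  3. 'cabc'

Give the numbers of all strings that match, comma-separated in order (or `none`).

1 → match
2 → match
3 → no match — must start with 'ac'

1, 2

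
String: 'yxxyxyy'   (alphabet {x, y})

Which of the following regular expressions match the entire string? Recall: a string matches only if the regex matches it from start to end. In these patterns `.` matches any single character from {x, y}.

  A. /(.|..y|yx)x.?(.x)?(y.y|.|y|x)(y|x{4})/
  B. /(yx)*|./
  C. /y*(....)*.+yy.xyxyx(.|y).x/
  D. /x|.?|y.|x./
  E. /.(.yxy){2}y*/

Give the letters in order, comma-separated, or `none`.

A → match
B → no match
C → no match — must end with 'x'
D → no match
E → no match

A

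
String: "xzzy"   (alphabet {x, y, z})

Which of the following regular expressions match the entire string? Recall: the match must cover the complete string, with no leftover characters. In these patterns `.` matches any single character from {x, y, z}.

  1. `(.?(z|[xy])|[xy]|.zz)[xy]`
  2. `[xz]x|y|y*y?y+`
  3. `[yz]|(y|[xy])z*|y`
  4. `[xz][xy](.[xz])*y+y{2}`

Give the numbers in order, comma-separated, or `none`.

1

1 → match
2 → no match
3 → no match
4 → no match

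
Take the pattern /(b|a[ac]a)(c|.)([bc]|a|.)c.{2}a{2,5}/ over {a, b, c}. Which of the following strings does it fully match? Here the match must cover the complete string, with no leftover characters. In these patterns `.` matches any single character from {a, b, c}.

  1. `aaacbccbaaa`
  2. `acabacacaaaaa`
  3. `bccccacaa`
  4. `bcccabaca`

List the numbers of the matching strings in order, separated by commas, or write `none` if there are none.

1 → match
2 → match
3 → no match
4 → no match

1, 2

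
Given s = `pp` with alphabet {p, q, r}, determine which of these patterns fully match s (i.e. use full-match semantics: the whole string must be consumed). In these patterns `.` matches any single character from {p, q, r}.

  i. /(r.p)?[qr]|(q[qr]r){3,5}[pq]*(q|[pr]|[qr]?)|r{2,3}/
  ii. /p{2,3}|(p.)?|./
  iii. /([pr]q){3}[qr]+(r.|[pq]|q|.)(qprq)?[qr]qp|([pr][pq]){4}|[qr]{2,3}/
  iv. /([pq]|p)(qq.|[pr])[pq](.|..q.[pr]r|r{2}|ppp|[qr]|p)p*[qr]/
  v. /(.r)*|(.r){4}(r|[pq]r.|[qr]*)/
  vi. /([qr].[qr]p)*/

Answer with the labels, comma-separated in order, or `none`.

ii

i → no match
ii → match
iii → no match
iv → no match
v → no match
vi → no match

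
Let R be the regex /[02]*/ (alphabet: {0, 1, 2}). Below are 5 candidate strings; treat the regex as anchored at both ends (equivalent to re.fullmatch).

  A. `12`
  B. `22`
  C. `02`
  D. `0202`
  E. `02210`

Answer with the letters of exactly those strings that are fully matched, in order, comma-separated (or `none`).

A → no match
B → match
C → match
D → match
E → no match

B, C, D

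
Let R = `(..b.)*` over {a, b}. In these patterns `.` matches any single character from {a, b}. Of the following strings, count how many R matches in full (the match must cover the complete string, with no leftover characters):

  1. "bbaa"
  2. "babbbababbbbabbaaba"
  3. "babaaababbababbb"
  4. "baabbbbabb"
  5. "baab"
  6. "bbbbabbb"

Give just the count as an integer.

1 → no match
2 → no match
3 → no match
4 → no match
5 → no match
6 → match
Total matched: 1

1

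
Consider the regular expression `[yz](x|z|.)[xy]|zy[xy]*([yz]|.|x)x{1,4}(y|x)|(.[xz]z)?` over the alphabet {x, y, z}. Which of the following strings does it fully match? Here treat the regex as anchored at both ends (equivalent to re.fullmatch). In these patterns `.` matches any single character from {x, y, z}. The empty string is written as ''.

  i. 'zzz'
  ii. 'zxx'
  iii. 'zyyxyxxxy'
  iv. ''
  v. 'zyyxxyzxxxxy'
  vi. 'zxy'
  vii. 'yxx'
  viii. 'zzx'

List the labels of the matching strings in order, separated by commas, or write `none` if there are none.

i, ii, iii, iv, v, vi, vii, viii

i → match
ii → match
iii → match
iv → match
v → match
vi → match
vii → match
viii → match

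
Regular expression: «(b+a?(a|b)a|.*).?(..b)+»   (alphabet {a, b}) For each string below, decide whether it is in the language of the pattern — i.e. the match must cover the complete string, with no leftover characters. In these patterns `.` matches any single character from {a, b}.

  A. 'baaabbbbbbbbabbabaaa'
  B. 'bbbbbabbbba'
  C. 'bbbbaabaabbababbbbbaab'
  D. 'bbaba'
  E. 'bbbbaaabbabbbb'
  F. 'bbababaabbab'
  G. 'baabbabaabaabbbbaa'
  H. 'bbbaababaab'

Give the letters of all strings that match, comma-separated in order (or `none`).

A → no match — must end with 'b'
B → no match — must end with 'b'
C → match
D → no match — must end with 'b'
E → match
F → match
G → no match — must end with 'b'
H → match

C, E, F, H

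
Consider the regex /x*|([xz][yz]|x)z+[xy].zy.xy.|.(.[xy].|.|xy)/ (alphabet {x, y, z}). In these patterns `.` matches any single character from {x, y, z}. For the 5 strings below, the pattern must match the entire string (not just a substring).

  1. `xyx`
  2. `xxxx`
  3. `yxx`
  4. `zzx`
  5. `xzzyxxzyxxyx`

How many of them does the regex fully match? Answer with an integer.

1

1 → no match
2 → match
3 → no match
4 → no match
5 → no match
Total matched: 1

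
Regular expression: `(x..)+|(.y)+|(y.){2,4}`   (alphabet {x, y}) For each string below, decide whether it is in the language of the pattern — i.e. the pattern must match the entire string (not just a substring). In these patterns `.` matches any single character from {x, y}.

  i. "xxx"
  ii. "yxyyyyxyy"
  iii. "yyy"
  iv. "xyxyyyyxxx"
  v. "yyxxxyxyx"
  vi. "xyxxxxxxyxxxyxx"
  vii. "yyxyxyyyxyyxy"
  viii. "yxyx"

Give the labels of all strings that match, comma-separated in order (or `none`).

i, viii

i → match
ii → no match
iii → no match
iv → no match
v → no match
vi → no match
vii → no match
viii → match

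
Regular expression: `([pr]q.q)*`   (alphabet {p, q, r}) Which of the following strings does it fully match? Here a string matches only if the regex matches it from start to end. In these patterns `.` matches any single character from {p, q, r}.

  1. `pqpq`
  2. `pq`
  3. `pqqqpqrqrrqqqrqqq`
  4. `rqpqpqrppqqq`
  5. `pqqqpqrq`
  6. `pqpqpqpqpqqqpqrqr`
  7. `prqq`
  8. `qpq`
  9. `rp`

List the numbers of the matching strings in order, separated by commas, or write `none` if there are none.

1 → match
2 → no match
3 → no match
4 → no match
5 → match
6 → no match
7 → no match
8 → no match
9 → no match

1, 5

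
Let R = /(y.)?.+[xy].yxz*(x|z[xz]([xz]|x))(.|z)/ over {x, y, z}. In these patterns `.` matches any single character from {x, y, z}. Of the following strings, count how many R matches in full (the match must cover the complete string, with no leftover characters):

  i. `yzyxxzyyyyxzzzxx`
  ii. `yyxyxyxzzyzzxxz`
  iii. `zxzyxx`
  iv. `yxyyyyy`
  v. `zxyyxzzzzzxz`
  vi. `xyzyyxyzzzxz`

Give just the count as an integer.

2

i → match
ii → no match
iii → no match
iv → no match
v → match
vi → no match
Total matched: 2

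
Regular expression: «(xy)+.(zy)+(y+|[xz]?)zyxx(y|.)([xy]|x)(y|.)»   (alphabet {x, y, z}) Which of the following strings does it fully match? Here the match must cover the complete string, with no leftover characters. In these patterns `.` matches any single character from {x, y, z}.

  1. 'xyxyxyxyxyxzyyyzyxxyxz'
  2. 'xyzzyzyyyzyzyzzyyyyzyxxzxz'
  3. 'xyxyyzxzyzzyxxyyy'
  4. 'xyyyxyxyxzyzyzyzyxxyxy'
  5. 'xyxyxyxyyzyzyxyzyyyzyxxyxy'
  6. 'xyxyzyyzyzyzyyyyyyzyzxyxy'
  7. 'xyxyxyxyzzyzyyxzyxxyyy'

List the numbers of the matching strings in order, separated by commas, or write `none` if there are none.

1

1 → match
2 → no match
3 → no match
4 → no match
5 → no match
6 → no match
7 → no match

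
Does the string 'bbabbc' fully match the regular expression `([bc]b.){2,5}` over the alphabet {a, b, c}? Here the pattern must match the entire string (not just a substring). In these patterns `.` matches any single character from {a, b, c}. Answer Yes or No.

Yes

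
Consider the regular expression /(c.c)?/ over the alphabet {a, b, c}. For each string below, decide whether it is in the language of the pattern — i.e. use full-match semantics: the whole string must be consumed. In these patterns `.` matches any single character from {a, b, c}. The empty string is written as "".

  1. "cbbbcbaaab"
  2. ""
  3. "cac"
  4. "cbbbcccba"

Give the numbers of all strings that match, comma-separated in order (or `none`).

1. "cbbbcbaaab" → no match
2. "" → match
3. "cac" → match
4. "cbbbcccba" → no match

2, 3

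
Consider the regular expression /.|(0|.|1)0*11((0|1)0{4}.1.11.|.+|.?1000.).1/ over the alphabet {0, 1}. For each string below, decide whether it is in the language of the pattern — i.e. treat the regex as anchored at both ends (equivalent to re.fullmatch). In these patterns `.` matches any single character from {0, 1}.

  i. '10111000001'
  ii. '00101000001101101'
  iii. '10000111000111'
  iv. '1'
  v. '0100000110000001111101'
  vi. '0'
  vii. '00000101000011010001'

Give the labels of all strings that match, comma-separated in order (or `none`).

i, iii, iv, vi

i. '10111000001' → match
ii → no match
iii → match
iv. '1' → match
v → no match
vi. '0' → match
vii → no match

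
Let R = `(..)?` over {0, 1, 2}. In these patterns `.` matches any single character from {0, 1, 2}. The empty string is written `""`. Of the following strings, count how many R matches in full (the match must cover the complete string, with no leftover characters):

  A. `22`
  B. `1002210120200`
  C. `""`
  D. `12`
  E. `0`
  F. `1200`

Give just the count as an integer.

A → match
B → no match
C → match
D → match
E → no match
F → no match
Total matched: 3

3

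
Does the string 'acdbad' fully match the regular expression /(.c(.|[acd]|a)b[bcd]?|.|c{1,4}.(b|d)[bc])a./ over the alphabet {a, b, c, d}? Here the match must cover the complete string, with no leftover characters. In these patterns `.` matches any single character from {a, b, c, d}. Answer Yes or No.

Yes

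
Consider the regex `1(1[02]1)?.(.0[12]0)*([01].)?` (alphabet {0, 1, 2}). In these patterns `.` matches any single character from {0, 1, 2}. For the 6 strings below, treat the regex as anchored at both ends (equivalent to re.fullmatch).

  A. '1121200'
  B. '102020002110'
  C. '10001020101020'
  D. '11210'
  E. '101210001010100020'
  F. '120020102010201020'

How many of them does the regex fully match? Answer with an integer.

4

A. '1121200' → match
B. '102020002110' → no match
C → match
D. '11210' → match
E → no match
F → match
Total matched: 4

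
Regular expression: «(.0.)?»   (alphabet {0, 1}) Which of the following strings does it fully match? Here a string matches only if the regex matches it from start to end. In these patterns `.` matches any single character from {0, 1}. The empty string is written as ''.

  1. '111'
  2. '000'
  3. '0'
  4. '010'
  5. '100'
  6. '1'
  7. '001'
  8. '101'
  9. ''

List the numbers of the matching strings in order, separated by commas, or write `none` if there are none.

1 → no match
2 → match
3 → no match
4 → no match
5 → match
6 → no match
7 → match
8 → match
9 → match

2, 5, 7, 8, 9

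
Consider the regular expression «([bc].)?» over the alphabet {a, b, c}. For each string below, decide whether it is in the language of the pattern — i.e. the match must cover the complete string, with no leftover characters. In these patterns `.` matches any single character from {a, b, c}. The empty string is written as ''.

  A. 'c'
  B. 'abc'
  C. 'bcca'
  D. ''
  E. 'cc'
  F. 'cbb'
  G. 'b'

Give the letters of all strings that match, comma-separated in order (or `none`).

D, E

A. 'c' → no match
B. 'abc' → no match
C. 'bcca' → no match
D. '' → match
E. 'cc' → match
F. 'cbb' → no match
G. 'b' → no match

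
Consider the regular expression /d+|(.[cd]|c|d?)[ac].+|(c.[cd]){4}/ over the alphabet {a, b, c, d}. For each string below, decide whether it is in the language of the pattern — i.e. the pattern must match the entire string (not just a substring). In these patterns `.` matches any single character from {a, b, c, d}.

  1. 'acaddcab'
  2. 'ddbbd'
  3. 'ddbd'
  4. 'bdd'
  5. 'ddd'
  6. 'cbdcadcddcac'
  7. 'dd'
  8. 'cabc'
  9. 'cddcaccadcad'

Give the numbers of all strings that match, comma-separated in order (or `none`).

1, 5, 6, 7, 8, 9

1 → match
2 → no match
3 → no match
4 → no match
5 → match
6 → match
7 → match
8 → match
9 → match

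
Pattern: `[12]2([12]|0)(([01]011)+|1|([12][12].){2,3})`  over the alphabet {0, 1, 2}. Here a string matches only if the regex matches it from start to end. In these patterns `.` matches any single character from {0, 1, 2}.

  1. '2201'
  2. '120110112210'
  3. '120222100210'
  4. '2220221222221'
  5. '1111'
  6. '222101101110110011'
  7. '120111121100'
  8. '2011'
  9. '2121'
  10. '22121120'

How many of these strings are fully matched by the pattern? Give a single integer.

2

1. '2201' → match
2. '120110112210' → match
3. '120222100210' → no match
4 → no match
5. '1111' → no match
6 → no match
7. '120111121100' → no match
8. '2011' → no match
9. '2121' → no match
10. '22121120' → no match
Total matched: 2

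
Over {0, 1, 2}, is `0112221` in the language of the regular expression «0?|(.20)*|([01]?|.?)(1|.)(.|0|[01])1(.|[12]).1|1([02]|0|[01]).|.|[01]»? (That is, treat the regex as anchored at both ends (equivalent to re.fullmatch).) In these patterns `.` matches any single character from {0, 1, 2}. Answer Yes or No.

No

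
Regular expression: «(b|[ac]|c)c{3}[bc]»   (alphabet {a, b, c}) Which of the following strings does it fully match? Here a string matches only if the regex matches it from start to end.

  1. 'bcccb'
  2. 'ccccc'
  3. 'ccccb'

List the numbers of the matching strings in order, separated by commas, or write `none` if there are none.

1, 2, 3

1 → match
2 → match
3 → match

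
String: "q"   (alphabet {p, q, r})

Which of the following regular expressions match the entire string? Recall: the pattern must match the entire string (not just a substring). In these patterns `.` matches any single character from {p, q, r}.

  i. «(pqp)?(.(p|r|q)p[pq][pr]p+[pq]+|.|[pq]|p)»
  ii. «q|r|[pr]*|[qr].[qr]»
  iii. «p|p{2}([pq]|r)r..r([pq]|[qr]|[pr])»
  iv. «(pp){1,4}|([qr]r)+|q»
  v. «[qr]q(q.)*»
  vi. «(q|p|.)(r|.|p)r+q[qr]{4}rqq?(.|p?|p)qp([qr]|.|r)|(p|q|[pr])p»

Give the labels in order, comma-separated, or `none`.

i → match
ii → match
iii → no match — must start with "p"
iv → match
v → no match
vi → no match

i, ii, iv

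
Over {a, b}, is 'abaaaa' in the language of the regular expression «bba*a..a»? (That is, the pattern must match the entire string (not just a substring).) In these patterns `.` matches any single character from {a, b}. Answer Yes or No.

No

Every match must start with 'bb', but 'abaaaa' does not.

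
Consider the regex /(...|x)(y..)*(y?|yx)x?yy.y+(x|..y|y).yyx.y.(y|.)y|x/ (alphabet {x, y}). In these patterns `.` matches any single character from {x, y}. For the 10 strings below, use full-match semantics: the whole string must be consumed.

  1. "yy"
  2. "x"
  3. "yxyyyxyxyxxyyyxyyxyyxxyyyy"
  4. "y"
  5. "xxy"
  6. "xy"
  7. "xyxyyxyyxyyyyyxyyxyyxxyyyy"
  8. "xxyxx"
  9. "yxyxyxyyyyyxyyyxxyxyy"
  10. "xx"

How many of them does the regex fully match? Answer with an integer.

1 → no match
2 → match
3 → no match
4 → no match
5 → no match
6 → no match
7 → match
8 → no match
9 → no match
10 → no match
Total matched: 2

2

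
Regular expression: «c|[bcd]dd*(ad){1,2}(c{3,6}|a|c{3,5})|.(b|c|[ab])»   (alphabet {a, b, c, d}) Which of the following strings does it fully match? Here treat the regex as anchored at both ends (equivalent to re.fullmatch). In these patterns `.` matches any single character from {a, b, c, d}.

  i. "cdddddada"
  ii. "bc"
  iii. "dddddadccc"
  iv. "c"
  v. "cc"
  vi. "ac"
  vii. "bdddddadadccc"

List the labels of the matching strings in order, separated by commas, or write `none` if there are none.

i → match
ii → match
iii → match
iv → match
v → match
vi → match
vii → match

i, ii, iii, iv, v, vi, vii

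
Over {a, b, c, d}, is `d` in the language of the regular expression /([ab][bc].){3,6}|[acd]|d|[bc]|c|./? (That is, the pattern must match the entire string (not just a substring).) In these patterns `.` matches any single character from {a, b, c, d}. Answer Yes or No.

Yes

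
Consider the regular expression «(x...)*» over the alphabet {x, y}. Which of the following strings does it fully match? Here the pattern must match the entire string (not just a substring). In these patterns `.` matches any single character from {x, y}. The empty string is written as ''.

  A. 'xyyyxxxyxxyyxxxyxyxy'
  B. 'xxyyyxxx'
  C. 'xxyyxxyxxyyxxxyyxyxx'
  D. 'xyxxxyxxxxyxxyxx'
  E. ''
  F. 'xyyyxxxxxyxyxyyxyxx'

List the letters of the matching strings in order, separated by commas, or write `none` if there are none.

A → match
B → no match
C → match
D → match
E → match
F → no match

A, C, D, E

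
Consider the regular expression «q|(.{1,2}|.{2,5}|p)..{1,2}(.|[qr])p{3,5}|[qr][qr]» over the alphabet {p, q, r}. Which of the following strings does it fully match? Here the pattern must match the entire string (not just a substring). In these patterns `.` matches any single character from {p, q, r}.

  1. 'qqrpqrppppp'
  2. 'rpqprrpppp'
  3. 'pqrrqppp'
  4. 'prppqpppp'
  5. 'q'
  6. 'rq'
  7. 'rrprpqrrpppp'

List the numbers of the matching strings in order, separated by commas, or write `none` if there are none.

1, 2, 3, 4, 5, 6, 7

1 → match
2 → match
3 → match
4 → match
5 → match
6 → match
7 → match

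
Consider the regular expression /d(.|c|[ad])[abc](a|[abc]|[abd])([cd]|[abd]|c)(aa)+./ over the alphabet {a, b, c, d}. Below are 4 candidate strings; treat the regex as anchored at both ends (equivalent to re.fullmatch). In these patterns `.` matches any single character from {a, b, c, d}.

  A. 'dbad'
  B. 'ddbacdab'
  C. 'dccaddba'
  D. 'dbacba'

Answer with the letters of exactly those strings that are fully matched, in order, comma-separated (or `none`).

none

A → no match
B → no match
C → no match
D → no match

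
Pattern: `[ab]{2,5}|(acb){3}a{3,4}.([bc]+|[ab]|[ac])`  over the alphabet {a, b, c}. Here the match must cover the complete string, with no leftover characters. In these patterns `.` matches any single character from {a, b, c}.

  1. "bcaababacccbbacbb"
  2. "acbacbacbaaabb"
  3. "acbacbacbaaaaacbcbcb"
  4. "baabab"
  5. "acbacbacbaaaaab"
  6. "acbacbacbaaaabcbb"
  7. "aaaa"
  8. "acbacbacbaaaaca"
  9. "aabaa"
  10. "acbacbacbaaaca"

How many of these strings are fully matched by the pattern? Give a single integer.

1 → no match
2 → match
3 → match
4 → no match
5 → match
6 → match
7 → match
8 → match
9 → match
10 → match
Total matched: 8

8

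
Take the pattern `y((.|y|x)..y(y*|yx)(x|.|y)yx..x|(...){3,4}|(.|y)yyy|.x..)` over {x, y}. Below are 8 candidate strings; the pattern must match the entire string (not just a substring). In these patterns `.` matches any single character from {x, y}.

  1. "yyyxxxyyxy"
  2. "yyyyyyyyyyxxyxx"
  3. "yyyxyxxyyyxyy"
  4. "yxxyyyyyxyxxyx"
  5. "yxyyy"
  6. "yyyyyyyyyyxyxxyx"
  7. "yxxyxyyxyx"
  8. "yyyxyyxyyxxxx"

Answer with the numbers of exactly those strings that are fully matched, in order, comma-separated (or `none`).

1, 3, 4, 5, 6, 7, 8

1 → match
2 → no match
3 → match
4 → match
5 → match
6 → match
7 → match
8 → match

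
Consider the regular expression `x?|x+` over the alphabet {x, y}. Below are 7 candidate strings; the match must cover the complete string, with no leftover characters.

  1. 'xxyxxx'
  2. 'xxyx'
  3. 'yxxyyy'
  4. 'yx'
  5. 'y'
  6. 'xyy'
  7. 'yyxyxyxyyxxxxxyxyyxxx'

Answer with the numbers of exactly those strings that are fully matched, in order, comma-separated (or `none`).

1 → no match
2 → no match
3 → no match
4 → no match
5 → no match
6 → no match
7 → no match

none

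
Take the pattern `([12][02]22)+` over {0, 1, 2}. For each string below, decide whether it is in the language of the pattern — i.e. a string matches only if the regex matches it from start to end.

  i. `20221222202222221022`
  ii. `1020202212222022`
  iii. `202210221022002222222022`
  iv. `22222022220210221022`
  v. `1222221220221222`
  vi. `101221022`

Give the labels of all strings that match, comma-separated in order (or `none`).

i → match
ii → no match
iii → no match
iv → no match
v → no match
vi → no match

i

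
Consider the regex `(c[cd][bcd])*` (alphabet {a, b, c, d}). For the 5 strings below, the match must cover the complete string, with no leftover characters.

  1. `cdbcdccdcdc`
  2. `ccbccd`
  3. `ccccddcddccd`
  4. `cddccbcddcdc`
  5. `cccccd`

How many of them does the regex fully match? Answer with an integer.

1 → no match
2 → match
3 → match
4 → match
5 → match
Total matched: 4

4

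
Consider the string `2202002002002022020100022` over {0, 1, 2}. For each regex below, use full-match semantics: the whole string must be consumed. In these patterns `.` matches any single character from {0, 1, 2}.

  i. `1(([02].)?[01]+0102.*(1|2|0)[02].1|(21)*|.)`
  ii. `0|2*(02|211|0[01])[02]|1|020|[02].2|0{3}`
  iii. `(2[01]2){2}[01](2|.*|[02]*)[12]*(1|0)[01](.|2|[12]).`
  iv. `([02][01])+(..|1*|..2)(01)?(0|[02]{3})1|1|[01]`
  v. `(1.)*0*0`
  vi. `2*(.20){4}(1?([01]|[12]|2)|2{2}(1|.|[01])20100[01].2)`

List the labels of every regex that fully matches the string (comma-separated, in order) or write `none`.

i → no match — must start with `1`
ii → no match
iii → no match
iv → no match
v → no match — must end with `0`
vi → match

vi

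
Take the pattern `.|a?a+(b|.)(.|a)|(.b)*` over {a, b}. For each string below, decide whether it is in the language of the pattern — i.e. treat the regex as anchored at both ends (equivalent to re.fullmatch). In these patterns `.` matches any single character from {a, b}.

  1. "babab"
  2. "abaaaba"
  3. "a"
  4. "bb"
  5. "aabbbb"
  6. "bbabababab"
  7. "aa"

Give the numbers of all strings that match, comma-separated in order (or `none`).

3, 4, 6

1 → no match
2 → no match
3 → match
4 → match
5 → no match
6 → match
7 → no match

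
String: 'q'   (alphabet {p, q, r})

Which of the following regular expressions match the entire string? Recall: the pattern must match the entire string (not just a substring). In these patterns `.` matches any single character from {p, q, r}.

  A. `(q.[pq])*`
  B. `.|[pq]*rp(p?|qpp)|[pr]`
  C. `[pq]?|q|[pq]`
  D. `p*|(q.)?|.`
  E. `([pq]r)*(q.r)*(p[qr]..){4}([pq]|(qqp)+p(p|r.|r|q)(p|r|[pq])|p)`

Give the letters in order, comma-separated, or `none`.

A → no match
B → match
C → match
D → match
E → no match

B, C, D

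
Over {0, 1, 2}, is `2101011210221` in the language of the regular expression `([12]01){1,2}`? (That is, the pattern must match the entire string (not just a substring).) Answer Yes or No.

Every match must end with `01`, but `2101011210221` does not.

No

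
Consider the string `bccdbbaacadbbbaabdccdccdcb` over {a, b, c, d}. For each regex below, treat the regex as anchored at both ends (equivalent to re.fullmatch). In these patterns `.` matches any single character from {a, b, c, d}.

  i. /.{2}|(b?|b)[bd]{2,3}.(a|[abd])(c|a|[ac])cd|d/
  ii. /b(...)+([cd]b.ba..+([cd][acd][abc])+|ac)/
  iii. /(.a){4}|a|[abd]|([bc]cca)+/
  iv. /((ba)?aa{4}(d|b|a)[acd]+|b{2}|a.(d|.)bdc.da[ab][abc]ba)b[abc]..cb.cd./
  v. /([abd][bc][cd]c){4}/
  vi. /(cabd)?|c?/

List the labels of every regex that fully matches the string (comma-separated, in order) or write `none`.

i → no match
ii → match
iii → no match
iv → no match
v → no match — must end with `c`
vi → no match

ii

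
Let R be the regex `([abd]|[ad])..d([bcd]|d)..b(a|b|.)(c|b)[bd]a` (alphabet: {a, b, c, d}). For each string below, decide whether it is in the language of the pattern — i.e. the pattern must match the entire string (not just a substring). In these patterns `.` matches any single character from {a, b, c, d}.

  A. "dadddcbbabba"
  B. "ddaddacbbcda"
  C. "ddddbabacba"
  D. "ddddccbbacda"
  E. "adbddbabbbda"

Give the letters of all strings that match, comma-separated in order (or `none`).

A, B, D, E

A → match
B → match
C → no match
D → match
E → match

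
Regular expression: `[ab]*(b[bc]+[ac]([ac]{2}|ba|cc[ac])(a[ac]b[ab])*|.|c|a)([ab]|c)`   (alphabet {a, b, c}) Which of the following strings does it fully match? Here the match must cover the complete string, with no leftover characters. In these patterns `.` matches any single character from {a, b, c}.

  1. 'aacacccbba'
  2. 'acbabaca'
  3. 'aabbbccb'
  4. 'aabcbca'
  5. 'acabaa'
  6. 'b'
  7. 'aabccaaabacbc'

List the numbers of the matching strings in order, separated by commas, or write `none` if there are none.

none

1. 'aacacccbba' → no match
2. 'acbabaca' → no match
3. 'aabbbccb' → no match
4. 'aabcbca' → no match
5. 'acabaa' → no match
6. 'b' → no match
7 → no match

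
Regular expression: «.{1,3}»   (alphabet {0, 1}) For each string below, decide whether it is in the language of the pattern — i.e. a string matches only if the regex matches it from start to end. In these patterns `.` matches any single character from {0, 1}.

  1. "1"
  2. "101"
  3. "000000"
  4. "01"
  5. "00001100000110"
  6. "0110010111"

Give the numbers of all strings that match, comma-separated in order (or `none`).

1 → match
2 → match
3 → no match
4 → match
5 → no match
6 → no match

1, 2, 4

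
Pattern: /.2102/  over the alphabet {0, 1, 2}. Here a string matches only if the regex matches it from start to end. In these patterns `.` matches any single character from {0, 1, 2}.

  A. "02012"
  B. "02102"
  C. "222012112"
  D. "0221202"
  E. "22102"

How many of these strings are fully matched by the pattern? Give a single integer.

A → no match — must end with "2102"
B → match
C → no match — must end with "2102"
D → no match — must end with "2102"
E → match
Total matched: 2

2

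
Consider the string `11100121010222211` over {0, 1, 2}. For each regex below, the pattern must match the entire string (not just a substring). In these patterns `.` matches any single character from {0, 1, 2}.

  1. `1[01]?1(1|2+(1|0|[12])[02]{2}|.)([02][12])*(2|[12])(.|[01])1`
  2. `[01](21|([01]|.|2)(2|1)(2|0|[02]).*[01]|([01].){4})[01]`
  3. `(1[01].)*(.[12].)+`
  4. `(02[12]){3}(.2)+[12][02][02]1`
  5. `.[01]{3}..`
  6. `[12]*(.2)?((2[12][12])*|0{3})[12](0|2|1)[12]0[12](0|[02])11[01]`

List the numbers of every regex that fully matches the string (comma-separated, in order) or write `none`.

1 → match
2 → match
3 → no match
4 → no match — must start with `02`
5 → no match
6 → no match

1, 2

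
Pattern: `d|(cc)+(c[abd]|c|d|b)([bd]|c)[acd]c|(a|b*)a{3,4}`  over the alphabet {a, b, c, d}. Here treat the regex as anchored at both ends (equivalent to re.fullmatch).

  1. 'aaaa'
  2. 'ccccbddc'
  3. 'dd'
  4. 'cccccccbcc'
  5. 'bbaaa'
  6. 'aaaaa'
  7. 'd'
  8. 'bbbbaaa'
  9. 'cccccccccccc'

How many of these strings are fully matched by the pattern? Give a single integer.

8

1. 'aaaa' → match
2. 'ccccbddc' → match
3. 'dd' → no match
4. 'cccccccbcc' → match
5. 'bbaaa' → match
6. 'aaaaa' → match
7. 'd' → match
8. 'bbbbaaa' → match
9. 'cccccccccccc' → match
Total matched: 8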